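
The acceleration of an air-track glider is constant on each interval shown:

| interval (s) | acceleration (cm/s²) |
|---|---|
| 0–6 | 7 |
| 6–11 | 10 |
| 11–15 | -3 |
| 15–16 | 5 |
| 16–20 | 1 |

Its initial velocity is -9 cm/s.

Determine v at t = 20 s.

Δv equals the area under the a-t graph; then v = v₀ + Δv.
0–6 s: 7 × 6 = 42 cm/s
6–11 s: 10 × 5 = 50 cm/s
11–15 s: -3 × 4 = -12 cm/s
15–16 s: 5 × 1 = 5 cm/s
16–20 s: 1 × 4 = 4 cm/s
Δv = 89 cm/s, so v(20) = -9 + (89) = 80 cm/s.

80 cm/s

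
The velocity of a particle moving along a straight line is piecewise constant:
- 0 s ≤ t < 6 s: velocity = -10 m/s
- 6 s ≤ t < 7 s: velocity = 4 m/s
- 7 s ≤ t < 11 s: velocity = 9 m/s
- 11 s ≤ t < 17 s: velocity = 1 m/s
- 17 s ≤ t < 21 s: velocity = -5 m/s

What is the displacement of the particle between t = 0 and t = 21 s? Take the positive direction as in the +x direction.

Displacement is the signed area under the v-t curve.
0–6 s: -10 × 6 = -60 m
6–7 s: 4 × 1 = 4 m
7–11 s: 9 × 4 = 36 m
11–17 s: 1 × 6 = 6 m
17–21 s: -5 × 4 = -20 m
Net displacement = -34 m

-34 m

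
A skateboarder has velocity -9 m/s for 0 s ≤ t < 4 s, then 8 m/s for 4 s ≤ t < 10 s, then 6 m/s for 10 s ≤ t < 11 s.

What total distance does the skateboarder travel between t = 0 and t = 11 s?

90 m

Distance (not displacement) is the total path length: add the absolute areas under v-t.
0–4 s: |-9| × 4 = 36 m
4–10 s: |8| × 6 = 48 m
10–11 s: |6| × 1 = 6 m
Total distance = 90 m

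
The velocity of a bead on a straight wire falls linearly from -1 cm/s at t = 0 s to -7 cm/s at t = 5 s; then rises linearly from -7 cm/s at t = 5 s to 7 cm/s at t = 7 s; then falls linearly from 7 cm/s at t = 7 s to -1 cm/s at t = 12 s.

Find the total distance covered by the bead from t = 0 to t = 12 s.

42.625 cm

Total distance travelled is ∫|v| dt — sum the magnitudes of each area piece.
0–5 s: |½(-1 + -7)(5)| = 20 cm
5–7 s: v = 0 at t = 6 s; triangle areas 3.5 + 3.5 = 7 cm
7–12 s: v = 0 at t = 11.375 s; triangle areas 15.3125 + 0.3125 = 15.625 cm
Total distance = 42.625 cm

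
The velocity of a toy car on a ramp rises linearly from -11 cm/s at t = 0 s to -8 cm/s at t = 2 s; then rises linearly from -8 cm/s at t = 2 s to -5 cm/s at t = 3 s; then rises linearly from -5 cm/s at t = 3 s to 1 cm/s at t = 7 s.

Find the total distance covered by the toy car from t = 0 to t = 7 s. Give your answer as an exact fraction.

205/6 cm

Distance (not displacement) is the total path length: add the absolute areas under v-t.
0–2 s: |½(-11 + -8)(2)| = 19 cm
2–3 s: |½(-8 + -5)(1)| = 6.5 cm
3–7 s: v = 0 at t = 19/3 s; triangle areas 25/3 + 1/3 = 26/3 cm
Total distance = 205/6 cm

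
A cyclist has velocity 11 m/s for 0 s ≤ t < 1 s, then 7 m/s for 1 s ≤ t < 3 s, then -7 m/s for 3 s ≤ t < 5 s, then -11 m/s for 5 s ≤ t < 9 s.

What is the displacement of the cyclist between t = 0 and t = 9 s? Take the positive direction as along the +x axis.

Net displacement equals the area under the velocity-time graph (areas below the axis count negative).
0–1 s: 11 × 1 = 11 m
1–3 s: 7 × 2 = 14 m
3–5 s: -7 × 2 = -14 m
5–9 s: -11 × 4 = -44 m
Net displacement = -33 m

-33 m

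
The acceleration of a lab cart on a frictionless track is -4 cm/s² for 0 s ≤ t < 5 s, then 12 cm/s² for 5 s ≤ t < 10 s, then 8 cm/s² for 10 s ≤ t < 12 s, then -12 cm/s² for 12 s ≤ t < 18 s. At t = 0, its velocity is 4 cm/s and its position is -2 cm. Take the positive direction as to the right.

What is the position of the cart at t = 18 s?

On each constant-a segment, Δv = aΔt and Δx = v₀Δt + ½aΔt²; chain segment to segment.
0–5 s: v starts 4 cm/s; Δx = 4·5 + ½·-4·5² = -30 cm; v ends -16 cm/s.
5–10 s: v starts -16 cm/s; Δx = -16·5 + ½·12·5² = 70 cm; v ends 44 cm/s.
10–12 s: v starts 44 cm/s; Δx = 44·2 + ½·8·2² = 104 cm; v ends 60 cm/s.
12–18 s: v starts 60 cm/s; Δx = 60·6 + ½·-12·6² = 144 cm; v ends -12 cm/s.
x(18) = -2 + Σ Δx = 286 cm.

286 cm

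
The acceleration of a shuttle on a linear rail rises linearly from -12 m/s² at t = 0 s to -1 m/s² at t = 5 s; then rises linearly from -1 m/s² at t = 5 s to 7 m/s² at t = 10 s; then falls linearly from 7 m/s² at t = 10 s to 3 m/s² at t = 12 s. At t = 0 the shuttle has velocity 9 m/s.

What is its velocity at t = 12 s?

1.5 m/s

Δv equals the area under the a-t graph; then v = v₀ + Δv.
0–5 s: ½(-12 + -1)(5) = -32.5 m/s
5–10 s: ½(-1 + 7)(5) = 15 m/s
10–12 s: ½(7 + 3)(2) = 10 m/s
Δv = -7.5 m/s, so v(12) = 9 + (-7.5) = 1.5 m/s.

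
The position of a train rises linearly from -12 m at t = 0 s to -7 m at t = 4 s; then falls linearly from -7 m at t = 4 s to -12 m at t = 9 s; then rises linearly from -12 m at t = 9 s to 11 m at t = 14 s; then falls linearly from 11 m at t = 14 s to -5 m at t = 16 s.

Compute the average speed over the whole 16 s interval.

3.0625 m/s

Average speed = (total path length)/(elapsed time); on a piecewise-linear x-t graph the path length is Σ|Δx|.
0–4 s: |Δx| = |-7 − -12| = 5 m
4–9 s: |Δx| = |-12 − -7| = 5 m
9–14 s: |Δx| = |11 − -12| = 23 m
14–16 s: |Δx| = |-5 − 11| = 16 m
Total path = 49 m; average speed = 49/16 = 3.0625 m/s.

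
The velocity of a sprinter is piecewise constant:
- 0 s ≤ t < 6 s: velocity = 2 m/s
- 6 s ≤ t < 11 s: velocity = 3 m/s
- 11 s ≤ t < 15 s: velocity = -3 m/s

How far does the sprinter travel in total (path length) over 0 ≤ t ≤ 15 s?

39 m

Distance (not displacement) is the total path length: add the absolute areas under v-t.
0–6 s: |2| × 6 = 12 m
6–11 s: |3| × 5 = 15 m
11–15 s: |-3| × 4 = 12 m
Total distance = 39 m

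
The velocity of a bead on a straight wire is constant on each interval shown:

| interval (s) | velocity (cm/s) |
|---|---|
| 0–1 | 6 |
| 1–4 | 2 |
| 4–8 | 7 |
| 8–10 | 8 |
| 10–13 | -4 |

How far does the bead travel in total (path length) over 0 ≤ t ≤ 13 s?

Distance (not displacement) is the total path length: add the absolute areas under v-t.
0–1 s: |6| × 1 = 6 cm
1–4 s: |2| × 3 = 6 cm
4–8 s: |7| × 4 = 28 cm
8–10 s: |8| × 2 = 16 cm
10–13 s: |-4| × 3 = 12 cm
Total distance = 68 cm

68 cm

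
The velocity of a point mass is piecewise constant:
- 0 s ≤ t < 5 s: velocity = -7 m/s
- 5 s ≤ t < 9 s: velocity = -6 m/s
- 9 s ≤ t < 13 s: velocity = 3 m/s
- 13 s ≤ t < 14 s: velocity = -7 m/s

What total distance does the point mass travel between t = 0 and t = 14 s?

78 m

Distance (not displacement) is the total path length: add the absolute areas under v-t.
0–5 s: |-7| × 5 = 35 m
5–9 s: |-6| × 4 = 24 m
9–13 s: |3| × 4 = 12 m
13–14 s: |-7| × 1 = 7 m
Total distance = 78 m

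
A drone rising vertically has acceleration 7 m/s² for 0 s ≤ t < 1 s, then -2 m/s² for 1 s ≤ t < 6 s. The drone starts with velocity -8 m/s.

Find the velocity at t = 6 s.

Δv equals the area under the a-t graph; then v = v₀ + Δv.
0–1 s: 7 × 1 = 7 m/s
1–6 s: -2 × 5 = -10 m/s
Δv = -3 m/s, so v(6) = -8 + (-3) = -11 m/s.

-11 m/s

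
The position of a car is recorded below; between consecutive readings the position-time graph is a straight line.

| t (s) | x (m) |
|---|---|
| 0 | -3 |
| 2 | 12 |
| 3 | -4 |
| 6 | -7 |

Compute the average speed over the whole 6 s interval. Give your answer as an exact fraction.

17/3 m/s

Average speed = (total path length)/(elapsed time); on a piecewise-linear x-t graph the path length is Σ|Δx|.
0–2 s: |Δx| = |12 − -3| = 15 m
2–3 s: |Δx| = |-4 − 12| = 16 m
3–6 s: |Δx| = |-7 − -4| = 3 m
Total path = 34 m; average speed = 34/6 = 17/3 m/s.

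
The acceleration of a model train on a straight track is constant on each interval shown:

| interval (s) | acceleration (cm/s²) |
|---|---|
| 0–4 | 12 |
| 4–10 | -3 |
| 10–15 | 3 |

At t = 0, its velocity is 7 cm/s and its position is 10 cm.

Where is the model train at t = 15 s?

On each constant-a segment, Δv = aΔt and Δx = v₀Δt + ½aΔt²; chain segment to segment.
0–4 s: v starts 7 cm/s; Δx = 7·4 + ½·12·4² = 124 cm; v ends 55 cm/s.
4–10 s: v starts 55 cm/s; Δx = 55·6 + ½·-3·6² = 276 cm; v ends 37 cm/s.
10–15 s: v starts 37 cm/s; Δx = 37·5 + ½·3·5² = 222.5 cm; v ends 52 cm/s.
x(15) = 10 + Σ Δx = 632.5 cm.

632.5 cm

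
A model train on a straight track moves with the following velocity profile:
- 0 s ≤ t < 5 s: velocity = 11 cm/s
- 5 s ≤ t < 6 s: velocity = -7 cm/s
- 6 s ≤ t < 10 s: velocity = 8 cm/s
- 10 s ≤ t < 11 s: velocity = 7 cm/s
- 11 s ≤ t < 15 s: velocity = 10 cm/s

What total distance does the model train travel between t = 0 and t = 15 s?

Distance (not displacement) is the total path length: add the absolute areas under v-t.
0–5 s: |11| × 5 = 55 cm
5–6 s: |-7| × 1 = 7 cm
6–10 s: |8| × 4 = 32 cm
10–11 s: |7| × 1 = 7 cm
11–15 s: |10| × 4 = 40 cm
Total distance = 141 cm

141 cm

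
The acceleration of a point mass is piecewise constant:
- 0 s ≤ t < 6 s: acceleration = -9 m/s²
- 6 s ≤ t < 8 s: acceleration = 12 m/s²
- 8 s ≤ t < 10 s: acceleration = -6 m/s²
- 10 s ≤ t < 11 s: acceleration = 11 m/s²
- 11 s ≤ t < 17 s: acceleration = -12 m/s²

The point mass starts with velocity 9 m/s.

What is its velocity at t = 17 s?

-94 m/s

Δv equals the area under the a-t graph; then v = v₀ + Δv.
0–6 s: -9 × 6 = -54 m/s
6–8 s: 12 × 2 = 24 m/s
8–10 s: -6 × 2 = -12 m/s
10–11 s: 11 × 1 = 11 m/s
11–17 s: -12 × 6 = -72 m/s
Δv = -103 m/s, so v(17) = 9 + (-103) = -94 m/s.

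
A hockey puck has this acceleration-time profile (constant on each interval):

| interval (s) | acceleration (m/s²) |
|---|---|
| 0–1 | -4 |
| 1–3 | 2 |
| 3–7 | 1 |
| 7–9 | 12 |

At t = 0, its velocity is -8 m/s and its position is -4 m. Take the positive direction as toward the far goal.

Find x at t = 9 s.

-42 m

On each constant-a segment, Δv = aΔt and Δx = v₀Δt + ½aΔt²; chain segment to segment.
0–1 s: v starts -8 m/s; Δx = -8·1 + ½·-4·1² = -10 m; v ends -12 m/s.
1–3 s: v starts -12 m/s; Δx = -12·2 + ½·2·2² = -20 m; v ends -8 m/s.
3–7 s: v starts -8 m/s; Δx = -8·4 + ½·1·4² = -24 m; v ends -4 m/s.
7–9 s: v starts -4 m/s; Δx = -4·2 + ½·12·2² = 16 m; v ends 20 m/s.
x(9) = -4 + Σ Δx = -42 m.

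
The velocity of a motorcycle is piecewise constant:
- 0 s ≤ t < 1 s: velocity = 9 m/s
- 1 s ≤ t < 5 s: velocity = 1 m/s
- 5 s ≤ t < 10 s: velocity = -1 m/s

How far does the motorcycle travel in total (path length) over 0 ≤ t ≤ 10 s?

18 m

Total distance travelled is ∫|v| dt — sum the magnitudes of each area piece.
0–1 s: |9| × 1 = 9 m
1–5 s: |1| × 4 = 4 m
5–10 s: |-1| × 5 = 5 m
Total distance = 18 m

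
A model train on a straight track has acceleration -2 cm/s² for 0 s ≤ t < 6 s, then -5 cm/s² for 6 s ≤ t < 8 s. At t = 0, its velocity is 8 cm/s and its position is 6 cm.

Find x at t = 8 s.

On each constant-a segment, Δv = aΔt and Δx = v₀Δt + ½aΔt²; chain segment to segment.
0–6 s: v starts 8 cm/s; Δx = 8·6 + ½·-2·6² = 12 cm; v ends -4 cm/s.
6–8 s: v starts -4 cm/s; Δx = -4·2 + ½·-5·2² = -18 cm; v ends -14 cm/s.
x(8) = 6 + Σ Δx = 0 cm.

0 cm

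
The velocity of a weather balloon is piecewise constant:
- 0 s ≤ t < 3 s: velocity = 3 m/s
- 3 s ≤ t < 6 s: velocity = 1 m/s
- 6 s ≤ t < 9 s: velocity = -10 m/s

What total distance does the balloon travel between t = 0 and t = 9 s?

Total distance travelled is ∫|v| dt — sum the magnitudes of each area piece.
0–3 s: |3| × 3 = 9 m
3–6 s: |1| × 3 = 3 m
6–9 s: |-10| × 3 = 30 m
Total distance = 42 m

42 m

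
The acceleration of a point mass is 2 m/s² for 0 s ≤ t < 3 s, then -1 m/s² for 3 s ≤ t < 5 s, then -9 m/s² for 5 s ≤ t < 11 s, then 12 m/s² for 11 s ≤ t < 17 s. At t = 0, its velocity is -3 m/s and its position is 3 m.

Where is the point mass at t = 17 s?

On each constant-a segment, Δv = aΔt and Δx = v₀Δt + ½aΔt²; chain segment to segment.
0–3 s: v starts -3 m/s; Δx = -3·3 + ½·2·3² = 0 m; v ends 3 m/s.
3–5 s: v starts 3 m/s; Δx = 3·2 + ½·-1·2² = 4 m; v ends 1 m/s.
5–11 s: v starts 1 m/s; Δx = 1·6 + ½·-9·6² = -156 m; v ends -53 m/s.
11–17 s: v starts -53 m/s; Δx = -53·6 + ½·12·6² = -102 m; v ends 19 m/s.
x(17) = 3 + Σ Δx = -251 m.

-251 m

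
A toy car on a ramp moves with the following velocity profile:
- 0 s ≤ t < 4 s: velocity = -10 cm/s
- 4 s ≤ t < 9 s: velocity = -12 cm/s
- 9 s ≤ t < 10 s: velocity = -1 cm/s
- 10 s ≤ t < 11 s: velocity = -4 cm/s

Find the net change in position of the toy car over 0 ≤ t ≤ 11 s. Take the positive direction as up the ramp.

-105 cm

Displacement is the signed area under the v-t curve.
0–4 s: -10 × 4 = -40 cm
4–9 s: -12 × 5 = -60 cm
9–10 s: -1 × 1 = -1 cm
10–11 s: -4 × 1 = -4 cm
Net displacement = -105 cm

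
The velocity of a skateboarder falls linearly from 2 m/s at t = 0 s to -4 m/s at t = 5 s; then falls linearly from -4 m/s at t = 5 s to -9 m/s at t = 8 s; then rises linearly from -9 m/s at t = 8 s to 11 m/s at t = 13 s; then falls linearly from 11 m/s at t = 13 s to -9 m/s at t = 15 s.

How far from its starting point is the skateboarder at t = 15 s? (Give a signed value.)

Net displacement equals the area under the velocity-time graph (areas below the axis count negative).
0–5 s: ½(2 + -4)(5) = -5 m
5–8 s: ½(-4 + -9)(3) = -19.5 m
8–13 s: ½(-9 + 11)(5) = 5 m
13–15 s: ½(11 + -9)(2) = 2 m
Net displacement = -17.5 m

-17.5 m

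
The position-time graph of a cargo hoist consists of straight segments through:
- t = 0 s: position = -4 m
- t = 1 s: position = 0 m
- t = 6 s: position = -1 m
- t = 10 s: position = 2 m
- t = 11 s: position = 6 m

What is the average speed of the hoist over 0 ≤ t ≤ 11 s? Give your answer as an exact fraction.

Average speed = (total path length)/(elapsed time); on a piecewise-linear x-t graph the path length is Σ|Δx|.
0–1 s: |Δx| = |0 − -4| = 4 m
1–6 s: |Δx| = |-1 − 0| = 1 m
6–10 s: |Δx| = |2 − -1| = 3 m
10–11 s: |Δx| = |6 − 2| = 4 m
Total path = 12 m; average speed = 12/11 = 12/11 m/s.

12/11 m/s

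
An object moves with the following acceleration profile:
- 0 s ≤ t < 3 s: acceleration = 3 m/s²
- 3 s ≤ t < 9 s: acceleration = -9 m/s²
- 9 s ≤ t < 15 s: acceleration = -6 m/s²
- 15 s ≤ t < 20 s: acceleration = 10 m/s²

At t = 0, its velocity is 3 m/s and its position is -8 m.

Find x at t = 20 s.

On each constant-a segment, Δv = aΔt and Δx = v₀Δt + ½aΔt²; chain segment to segment.
0–3 s: v starts 3 m/s; Δx = 3·3 + ½·3·3² = 22.5 m; v ends 12 m/s.
3–9 s: v starts 12 m/s; Δx = 12·6 + ½·-9·6² = -90 m; v ends -42 m/s.
9–15 s: v starts -42 m/s; Δx = -42·6 + ½·-6·6² = -360 m; v ends -78 m/s.
15–20 s: v starts -78 m/s; Δx = -78·5 + ½·10·5² = -265 m; v ends -28 m/s.
x(20) = -8 + Σ Δx = -700.5 m.

-700.5 m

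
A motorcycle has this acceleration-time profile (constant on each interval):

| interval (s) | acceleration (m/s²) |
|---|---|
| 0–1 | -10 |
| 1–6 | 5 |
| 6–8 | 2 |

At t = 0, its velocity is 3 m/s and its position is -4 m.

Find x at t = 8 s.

61.5 m

On each constant-a segment, Δv = aΔt and Δx = v₀Δt + ½aΔt²; chain segment to segment.
0–1 s: v starts 3 m/s; Δx = 3·1 + ½·-10·1² = -2 m; v ends -7 m/s.
1–6 s: v starts -7 m/s; Δx = -7·5 + ½·5·5² = 27.5 m; v ends 18 m/s.
6–8 s: v starts 18 m/s; Δx = 18·2 + ½·2·2² = 40 m; v ends 22 m/s.
x(8) = -4 + Σ Δx = 61.5 m.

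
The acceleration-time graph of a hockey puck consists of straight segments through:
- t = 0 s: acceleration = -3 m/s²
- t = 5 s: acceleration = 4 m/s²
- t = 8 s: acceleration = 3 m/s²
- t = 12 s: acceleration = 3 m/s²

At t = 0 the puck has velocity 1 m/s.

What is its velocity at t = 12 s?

26 m/s

Δv equals the area under the a-t graph; then v = v₀ + Δv.
0–5 s: ½(-3 + 4)(5) = 2.5 m/s
5–8 s: ½(4 + 3)(3) = 10.5 m/s
8–12 s: 3 × 4 = 12 m/s
Δv = 25 m/s, so v(12) = 1 + (25) = 26 m/s.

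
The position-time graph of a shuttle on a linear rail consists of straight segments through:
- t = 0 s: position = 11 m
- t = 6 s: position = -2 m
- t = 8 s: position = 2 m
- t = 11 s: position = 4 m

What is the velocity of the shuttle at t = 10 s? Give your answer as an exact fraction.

2/3 m/s

Velocity is the slope of the x-t graph on 8–11 s: (4 − 2)/(11 − 8) = 2/3 m/s.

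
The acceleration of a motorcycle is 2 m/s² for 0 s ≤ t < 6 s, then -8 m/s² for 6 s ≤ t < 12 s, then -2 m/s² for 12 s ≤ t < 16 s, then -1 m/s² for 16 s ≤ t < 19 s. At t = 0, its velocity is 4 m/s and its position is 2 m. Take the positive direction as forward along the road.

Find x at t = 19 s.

On each constant-a segment, Δv = aΔt and Δx = v₀Δt + ½aΔt²; chain segment to segment.
0–6 s: v starts 4 m/s; Δx = 4·6 + ½·2·6² = 60 m; v ends 16 m/s.
6–12 s: v starts 16 m/s; Δx = 16·6 + ½·-8·6² = -48 m; v ends -32 m/s.
12–16 s: v starts -32 m/s; Δx = -32·4 + ½·-2·4² = -144 m; v ends -40 m/s.
16–19 s: v starts -40 m/s; Δx = -40·3 + ½·-1·3² = -124.5 m; v ends -43 m/s.
x(19) = 2 + Σ Δx = -254.5 m.

-254.5 m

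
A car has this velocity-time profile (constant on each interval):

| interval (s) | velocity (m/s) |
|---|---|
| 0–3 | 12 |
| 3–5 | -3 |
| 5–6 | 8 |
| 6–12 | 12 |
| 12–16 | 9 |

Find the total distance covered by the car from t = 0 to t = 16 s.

158 m

Distance (not displacement) is the total path length: add the absolute areas under v-t.
0–3 s: |12| × 3 = 36 m
3–5 s: |-3| × 2 = 6 m
5–6 s: |8| × 1 = 8 m
6–12 s: |12| × 6 = 72 m
12–16 s: |9| × 4 = 36 m
Total distance = 158 m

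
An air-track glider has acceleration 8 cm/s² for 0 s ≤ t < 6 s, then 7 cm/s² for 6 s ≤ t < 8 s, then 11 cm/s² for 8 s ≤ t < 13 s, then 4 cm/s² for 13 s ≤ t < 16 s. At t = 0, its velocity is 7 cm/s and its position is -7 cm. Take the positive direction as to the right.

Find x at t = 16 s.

1175.5 cm

On each constant-a segment, Δv = aΔt and Δx = v₀Δt + ½aΔt²; chain segment to segment.
0–6 s: v starts 7 cm/s; Δx = 7·6 + ½·8·6² = 186 cm; v ends 55 cm/s.
6–8 s: v starts 55 cm/s; Δx = 55·2 + ½·7·2² = 124 cm; v ends 69 cm/s.
8–13 s: v starts 69 cm/s; Δx = 69·5 + ½·11·5² = 482.5 cm; v ends 124 cm/s.
13–16 s: v starts 124 cm/s; Δx = 124·3 + ½·4·3² = 390 cm; v ends 136 cm/s.
x(16) = -7 + Σ Δx = 1175.5 cm.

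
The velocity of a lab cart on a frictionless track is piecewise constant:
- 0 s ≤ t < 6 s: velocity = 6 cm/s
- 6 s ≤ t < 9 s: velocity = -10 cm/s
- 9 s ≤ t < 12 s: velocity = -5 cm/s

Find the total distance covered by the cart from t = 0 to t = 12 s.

81 cm

Total distance travelled is ∫|v| dt — sum the magnitudes of each area piece.
0–6 s: |6| × 6 = 36 cm
6–9 s: |-10| × 3 = 30 cm
9–12 s: |-5| × 3 = 15 cm
Total distance = 81 cm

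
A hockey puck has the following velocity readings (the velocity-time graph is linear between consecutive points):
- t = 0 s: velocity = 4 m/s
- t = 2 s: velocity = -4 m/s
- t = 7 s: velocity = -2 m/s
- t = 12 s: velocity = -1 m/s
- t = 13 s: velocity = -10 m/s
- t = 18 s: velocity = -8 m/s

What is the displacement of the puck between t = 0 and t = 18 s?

-73 m

Displacement is the signed area under the v-t curve.
0–2 s: ½(4 + -4)(2) = 0 m
2–7 s: ½(-4 + -2)(5) = -15 m
7–12 s: ½(-2 + -1)(5) = -7.5 m
12–13 s: ½(-1 + -10)(1) = -5.5 m
13–18 s: ½(-10 + -8)(5) = -45 m
Net displacement = -73 m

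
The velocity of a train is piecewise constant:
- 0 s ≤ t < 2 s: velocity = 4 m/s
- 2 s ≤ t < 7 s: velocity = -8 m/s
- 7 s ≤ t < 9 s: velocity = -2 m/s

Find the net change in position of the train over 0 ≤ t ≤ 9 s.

Net displacement equals the area under the velocity-time graph (areas below the axis count negative).
0–2 s: 4 × 2 = 8 m
2–7 s: -8 × 5 = -40 m
7–9 s: -2 × 2 = -4 m
Net displacement = -36 m

-36 m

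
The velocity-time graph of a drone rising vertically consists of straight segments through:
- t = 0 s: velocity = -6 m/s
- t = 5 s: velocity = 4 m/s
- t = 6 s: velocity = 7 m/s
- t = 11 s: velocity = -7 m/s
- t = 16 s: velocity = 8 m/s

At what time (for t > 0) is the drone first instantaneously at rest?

v changes sign on 0–5 s (from -6 to 4); the graph is linear there, so v = 0 at t = 0 + (6)·(5 − 0)/(4 − -6) = 3 s.

t = 3 s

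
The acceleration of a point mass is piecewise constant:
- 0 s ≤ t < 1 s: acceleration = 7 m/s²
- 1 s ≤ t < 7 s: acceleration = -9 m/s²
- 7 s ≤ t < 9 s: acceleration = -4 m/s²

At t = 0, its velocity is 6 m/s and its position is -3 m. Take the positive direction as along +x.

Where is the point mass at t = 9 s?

On each constant-a segment, Δv = aΔt and Δx = v₀Δt + ½aΔt²; chain segment to segment.
0–1 s: v starts 6 m/s; Δx = 6·1 + ½·7·1² = 9.5 m; v ends 13 m/s.
1–7 s: v starts 13 m/s; Δx = 13·6 + ½·-9·6² = -84 m; v ends -41 m/s.
7–9 s: v starts -41 m/s; Δx = -41·2 + ½·-4·2² = -90 m; v ends -49 m/s.
x(9) = -3 + Σ Δx = -167.5 m.

-167.5 m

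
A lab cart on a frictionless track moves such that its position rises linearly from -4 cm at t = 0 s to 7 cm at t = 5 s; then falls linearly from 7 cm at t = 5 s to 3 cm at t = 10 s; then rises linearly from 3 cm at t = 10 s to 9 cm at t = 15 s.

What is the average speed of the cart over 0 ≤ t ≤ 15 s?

1.4 cm/s

Average speed = (total path length)/(elapsed time); on a piecewise-linear x-t graph the path length is Σ|Δx|.
0–5 s: |Δx| = |7 − -4| = 11 cm
5–10 s: |Δx| = |3 − 7| = 4 cm
10–15 s: |Δx| = |9 − 3| = 6 cm
Total path = 21 cm; average speed = 21/15 = 1.4 cm/s.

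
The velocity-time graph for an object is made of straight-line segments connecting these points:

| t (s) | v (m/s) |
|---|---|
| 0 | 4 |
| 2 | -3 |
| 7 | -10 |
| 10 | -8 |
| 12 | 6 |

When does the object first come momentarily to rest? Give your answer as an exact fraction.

t = 8/7 s

v changes sign on 0–2 s (from 4 to -3); the graph is linear there, so v = 0 at t = 0 + (-4)·(2 − 0)/(-3 − 4) = 8/7 s.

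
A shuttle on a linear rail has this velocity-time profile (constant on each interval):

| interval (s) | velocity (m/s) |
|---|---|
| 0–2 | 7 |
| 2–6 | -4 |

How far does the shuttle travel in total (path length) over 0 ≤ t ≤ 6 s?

30 m

Total distance travelled is ∫|v| dt — sum the magnitudes of each area piece.
0–2 s: |7| × 2 = 14 m
2–6 s: |-4| × 4 = 16 m
Total distance = 30 m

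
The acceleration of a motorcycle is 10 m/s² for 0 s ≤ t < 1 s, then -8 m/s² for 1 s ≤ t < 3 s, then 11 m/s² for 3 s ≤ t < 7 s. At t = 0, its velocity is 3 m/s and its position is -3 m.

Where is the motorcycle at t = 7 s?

On each constant-a segment, Δv = aΔt and Δx = v₀Δt + ½aΔt²; chain segment to segment.
0–1 s: v starts 3 m/s; Δx = 3·1 + ½·10·1² = 8 m; v ends 13 m/s.
1–3 s: v starts 13 m/s; Δx = 13·2 + ½·-8·2² = 10 m; v ends -3 m/s.
3–7 s: v starts -3 m/s; Δx = -3·4 + ½·11·4² = 76 m; v ends 41 m/s.
x(7) = -3 + Σ Δx = 91 m.

91 m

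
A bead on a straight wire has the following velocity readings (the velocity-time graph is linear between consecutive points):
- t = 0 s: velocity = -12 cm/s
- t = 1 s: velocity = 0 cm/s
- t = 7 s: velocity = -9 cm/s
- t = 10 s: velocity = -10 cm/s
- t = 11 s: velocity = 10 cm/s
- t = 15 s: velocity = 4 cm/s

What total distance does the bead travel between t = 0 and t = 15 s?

Distance (not displacement) is the total path length: add the absolute areas under v-t.
0–1 s: |½(-12 + 0)(1)| = 6 cm
1–7 s: |½(0 + -9)(6)| = 27 cm
7–10 s: |½(-9 + -10)(3)| = 28.5 cm
10–11 s: v = 0 at t = 10.5 s; triangle areas 2.5 + 2.5 = 5 cm
11–15 s: |½(10 + 4)(4)| = 28 cm
Total distance = 94.5 cm

94.5 cm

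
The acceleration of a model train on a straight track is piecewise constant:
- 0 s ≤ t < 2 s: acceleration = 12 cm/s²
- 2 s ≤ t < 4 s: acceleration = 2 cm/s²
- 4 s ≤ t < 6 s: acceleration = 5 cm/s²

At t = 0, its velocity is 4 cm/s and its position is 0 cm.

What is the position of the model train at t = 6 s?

On each constant-a segment, Δv = aΔt and Δx = v₀Δt + ½aΔt²; chain segment to segment.
0–2 s: v starts 4 cm/s; Δx = 4·2 + ½·12·2² = 32 cm; v ends 28 cm/s.
2–4 s: v starts 28 cm/s; Δx = 28·2 + ½·2·2² = 60 cm; v ends 32 cm/s.
4–6 s: v starts 32 cm/s; Δx = 32·2 + ½·5·2² = 74 cm; v ends 42 cm/s.
x(6) = 0 + Σ Δx = 166 cm.

166 cm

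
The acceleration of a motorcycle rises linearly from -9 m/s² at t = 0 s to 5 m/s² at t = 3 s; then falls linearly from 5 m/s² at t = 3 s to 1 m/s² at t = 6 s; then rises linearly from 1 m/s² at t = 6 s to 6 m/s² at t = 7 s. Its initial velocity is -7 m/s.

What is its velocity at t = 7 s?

-0.5 m/s

Δv equals the area under the a-t graph; then v = v₀ + Δv.
0–3 s: ½(-9 + 5)(3) = -6 m/s
3–6 s: ½(5 + 1)(3) = 9 m/s
6–7 s: ½(1 + 6)(1) = 3.5 m/s
Δv = 6.5 m/s, so v(7) = -7 + (6.5) = -0.5 m/s.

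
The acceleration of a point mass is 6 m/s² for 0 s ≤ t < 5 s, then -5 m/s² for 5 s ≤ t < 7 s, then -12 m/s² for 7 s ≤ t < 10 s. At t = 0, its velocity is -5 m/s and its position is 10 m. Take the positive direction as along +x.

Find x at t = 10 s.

91 m

On each constant-a segment, Δv = aΔt and Δx = v₀Δt + ½aΔt²; chain segment to segment.
0–5 s: v starts -5 m/s; Δx = -5·5 + ½·6·5² = 50 m; v ends 25 m/s.
5–7 s: v starts 25 m/s; Δx = 25·2 + ½·-5·2² = 40 m; v ends 15 m/s.
7–10 s: v starts 15 m/s; Δx = 15·3 + ½·-12·3² = -9 m; v ends -21 m/s.
x(10) = 10 + Σ Δx = 91 m.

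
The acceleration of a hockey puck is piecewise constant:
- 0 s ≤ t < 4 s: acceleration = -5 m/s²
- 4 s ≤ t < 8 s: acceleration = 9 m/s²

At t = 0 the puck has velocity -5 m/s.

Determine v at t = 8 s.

Δv equals the area under the a-t graph; then v = v₀ + Δv.
0–4 s: -5 × 4 = -20 m/s
4–8 s: 9 × 4 = 36 m/s
Δv = 16 m/s, so v(8) = -5 + (16) = 11 m/s.

11 m/s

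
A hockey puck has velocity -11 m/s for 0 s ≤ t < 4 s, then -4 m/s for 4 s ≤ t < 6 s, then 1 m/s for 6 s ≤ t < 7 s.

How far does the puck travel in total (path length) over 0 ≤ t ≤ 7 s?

Distance (not displacement) is the total path length: add the absolute areas under v-t.
0–4 s: |-11| × 4 = 44 m
4–6 s: |-4| × 2 = 8 m
6–7 s: |1| × 1 = 1 m
Total distance = 53 m

53 m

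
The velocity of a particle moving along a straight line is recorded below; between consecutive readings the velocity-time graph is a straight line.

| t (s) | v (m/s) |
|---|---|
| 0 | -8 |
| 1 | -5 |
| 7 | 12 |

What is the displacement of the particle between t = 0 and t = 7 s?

Displacement is the signed area under the v-t curve.
0–1 s: ½(-8 + -5)(1) = -6.5 m
1–7 s: ½(-5 + 12)(6) = 21 m
Net displacement = 14.5 m

14.5 m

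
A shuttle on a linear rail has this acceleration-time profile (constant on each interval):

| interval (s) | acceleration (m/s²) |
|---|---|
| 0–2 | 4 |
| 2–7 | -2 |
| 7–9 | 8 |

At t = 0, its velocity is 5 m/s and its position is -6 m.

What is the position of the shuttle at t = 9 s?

74 m

On each constant-a segment, Δv = aΔt and Δx = v₀Δt + ½aΔt²; chain segment to segment.
0–2 s: v starts 5 m/s; Δx = 5·2 + ½·4·2² = 18 m; v ends 13 m/s.
2–7 s: v starts 13 m/s; Δx = 13·5 + ½·-2·5² = 40 m; v ends 3 m/s.
7–9 s: v starts 3 m/s; Δx = 3·2 + ½·8·2² = 22 m; v ends 19 m/s.
x(9) = -6 + Σ Δx = 74 m.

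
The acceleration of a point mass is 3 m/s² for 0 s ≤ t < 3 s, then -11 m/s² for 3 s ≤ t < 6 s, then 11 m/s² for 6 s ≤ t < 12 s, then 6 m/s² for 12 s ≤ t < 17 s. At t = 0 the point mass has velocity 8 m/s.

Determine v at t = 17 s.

Δv equals the area under the a-t graph; then v = v₀ + Δv.
0–3 s: 3 × 3 = 9 m/s
3–6 s: -11 × 3 = -33 m/s
6–12 s: 11 × 6 = 66 m/s
12–17 s: 6 × 5 = 30 m/s
Δv = 72 m/s, so v(17) = 8 + (72) = 80 m/s.

80 m/s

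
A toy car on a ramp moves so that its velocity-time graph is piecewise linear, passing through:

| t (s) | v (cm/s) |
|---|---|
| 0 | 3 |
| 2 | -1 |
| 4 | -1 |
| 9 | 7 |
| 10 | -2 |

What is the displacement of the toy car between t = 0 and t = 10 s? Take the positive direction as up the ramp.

Displacement is the signed area under the v-t curve.
0–2 s: ½(3 + -1)(2) = 2 cm
2–4 s: -1 × 2 = -2 cm
4–9 s: ½(-1 + 7)(5) = 15 cm
9–10 s: ½(7 + -2)(1) = 2.5 cm
Net displacement = 17.5 cm

17.5 cm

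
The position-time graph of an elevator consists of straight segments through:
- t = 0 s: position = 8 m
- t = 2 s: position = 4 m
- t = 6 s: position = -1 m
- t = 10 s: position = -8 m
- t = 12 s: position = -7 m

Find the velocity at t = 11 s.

0.5 m/s

Velocity is the slope of the x-t graph on 10–12 s: (-7 − -8)/(12 − 10) = 0.5 m/s.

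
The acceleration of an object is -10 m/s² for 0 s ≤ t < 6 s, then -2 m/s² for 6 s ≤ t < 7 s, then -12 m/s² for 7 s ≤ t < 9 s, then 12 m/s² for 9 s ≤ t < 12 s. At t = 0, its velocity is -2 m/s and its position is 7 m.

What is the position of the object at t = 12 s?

On each constant-a segment, Δv = aΔt and Δx = v₀Δt + ½aΔt²; chain segment to segment.
0–6 s: v starts -2 m/s; Δx = -2·6 + ½·-10·6² = -192 m; v ends -62 m/s.
6–7 s: v starts -62 m/s; Δx = -62·1 + ½·-2·1² = -63 m; v ends -64 m/s.
7–9 s: v starts -64 m/s; Δx = -64·2 + ½·-12·2² = -152 m; v ends -88 m/s.
9–12 s: v starts -88 m/s; Δx = -88·3 + ½·12·3² = -210 m; v ends -52 m/s.
x(12) = 7 + Σ Δx = -610 m.

-610 m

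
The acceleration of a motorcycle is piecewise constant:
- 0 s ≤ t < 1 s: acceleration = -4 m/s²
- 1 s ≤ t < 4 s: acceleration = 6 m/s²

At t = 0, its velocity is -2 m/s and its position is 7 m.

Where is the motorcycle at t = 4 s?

On each constant-a segment, Δv = aΔt and Δx = v₀Δt + ½aΔt²; chain segment to segment.
0–1 s: v starts -2 m/s; Δx = -2·1 + ½·-4·1² = -4 m; v ends -6 m/s.
1–4 s: v starts -6 m/s; Δx = -6·3 + ½·6·3² = 9 m; v ends 12 m/s.
x(4) = 7 + Σ Δx = 12 m.

12 m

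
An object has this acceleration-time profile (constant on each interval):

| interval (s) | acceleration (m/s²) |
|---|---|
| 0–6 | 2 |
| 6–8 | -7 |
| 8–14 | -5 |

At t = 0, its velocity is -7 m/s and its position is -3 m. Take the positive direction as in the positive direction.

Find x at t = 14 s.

On each constant-a segment, Δv = aΔt and Δx = v₀Δt + ½aΔt²; chain segment to segment.
0–6 s: v starts -7 m/s; Δx = -7·6 + ½·2·6² = -6 m; v ends 5 m/s.
6–8 s: v starts 5 m/s; Δx = 5·2 + ½·-7·2² = -4 m; v ends -9 m/s.
8–14 s: v starts -9 m/s; Δx = -9·6 + ½·-5·6² = -144 m; v ends -39 m/s.
x(14) = -3 + Σ Δx = -157 m.

-157 m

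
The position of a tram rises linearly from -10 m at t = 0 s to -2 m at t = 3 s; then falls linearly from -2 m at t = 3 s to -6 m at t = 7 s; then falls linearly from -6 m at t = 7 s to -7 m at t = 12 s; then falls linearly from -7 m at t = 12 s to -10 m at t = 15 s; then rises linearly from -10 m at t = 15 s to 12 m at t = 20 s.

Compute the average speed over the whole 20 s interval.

1.9 m/s

Average speed = (total path length)/(elapsed time); on a piecewise-linear x-t graph the path length is Σ|Δx|.
0–3 s: |Δx| = |-2 − -10| = 8 m
3–7 s: |Δx| = |-6 − -2| = 4 m
7–12 s: |Δx| = |-7 − -6| = 1 m
12–15 s: |Δx| = |-10 − -7| = 3 m
15–20 s: |Δx| = |12 − -10| = 22 m
Total path = 38 m; average speed = 38/20 = 1.9 m/s.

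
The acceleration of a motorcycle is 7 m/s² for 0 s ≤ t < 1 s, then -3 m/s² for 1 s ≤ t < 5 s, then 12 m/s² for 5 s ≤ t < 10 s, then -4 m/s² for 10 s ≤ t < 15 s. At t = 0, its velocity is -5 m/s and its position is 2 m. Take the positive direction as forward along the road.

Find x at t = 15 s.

284.5 m

On each constant-a segment, Δv = aΔt and Δx = v₀Δt + ½aΔt²; chain segment to segment.
0–1 s: v starts -5 m/s; Δx = -5·1 + ½·7·1² = -1.5 m; v ends 2 m/s.
1–5 s: v starts 2 m/s; Δx = 2·4 + ½·-3·4² = -16 m; v ends -10 m/s.
5–10 s: v starts -10 m/s; Δx = -10·5 + ½·12·5² = 100 m; v ends 50 m/s.
10–15 s: v starts 50 m/s; Δx = 50·5 + ½·-4·5² = 200 m; v ends 30 m/s.
x(15) = 2 + Σ Δx = 284.5 m.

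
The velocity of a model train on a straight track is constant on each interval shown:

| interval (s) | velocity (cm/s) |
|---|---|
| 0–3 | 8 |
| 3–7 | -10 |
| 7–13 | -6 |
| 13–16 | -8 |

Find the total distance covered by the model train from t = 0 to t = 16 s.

124 cm

Distance (not displacement) is the total path length: add the absolute areas under v-t.
0–3 s: |8| × 3 = 24 cm
3–7 s: |-10| × 4 = 40 cm
7–13 s: |-6| × 6 = 36 cm
13–16 s: |-8| × 3 = 24 cm
Total distance = 124 cm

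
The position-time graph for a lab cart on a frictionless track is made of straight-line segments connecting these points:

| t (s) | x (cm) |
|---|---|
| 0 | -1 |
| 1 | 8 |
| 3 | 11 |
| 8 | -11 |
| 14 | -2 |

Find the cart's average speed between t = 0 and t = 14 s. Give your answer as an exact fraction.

43/14 cm/s

Average speed = (total path length)/(elapsed time); on a piecewise-linear x-t graph the path length is Σ|Δx|.
0–1 s: |Δx| = |8 − -1| = 9 cm
1–3 s: |Δx| = |11 − 8| = 3 cm
3–8 s: |Δx| = |-11 − 11| = 22 cm
8–14 s: |Δx| = |-2 − -11| = 9 cm
Total path = 43 cm; average speed = 43/14 = 43/14 cm/s.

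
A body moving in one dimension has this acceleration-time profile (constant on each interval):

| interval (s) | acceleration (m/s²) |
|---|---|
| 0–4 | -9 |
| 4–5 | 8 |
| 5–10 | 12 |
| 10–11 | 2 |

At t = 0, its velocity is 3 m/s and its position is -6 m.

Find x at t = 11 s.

On each constant-a segment, Δv = aΔt and Δx = v₀Δt + ½aΔt²; chain segment to segment.
0–4 s: v starts 3 m/s; Δx = 3·4 + ½·-9·4² = -60 m; v ends -33 m/s.
4–5 s: v starts -33 m/s; Δx = -33·1 + ½·8·1² = -29 m; v ends -25 m/s.
5–10 s: v starts -25 m/s; Δx = -25·5 + ½·12·5² = 25 m; v ends 35 m/s.
10–11 s: v starts 35 m/s; Δx = 35·1 + ½·2·1² = 36 m; v ends 37 m/s.
x(11) = -6 + Σ Δx = -34 m.

-34 m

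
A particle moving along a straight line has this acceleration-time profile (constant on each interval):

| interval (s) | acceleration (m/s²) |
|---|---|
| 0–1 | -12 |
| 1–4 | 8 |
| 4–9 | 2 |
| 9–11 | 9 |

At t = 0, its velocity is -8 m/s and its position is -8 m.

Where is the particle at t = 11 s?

On each constant-a segment, Δv = aΔt and Δx = v₀Δt + ½aΔt²; chain segment to segment.
0–1 s: v starts -8 m/s; Δx = -8·1 + ½·-12·1² = -14 m; v ends -20 m/s.
1–4 s: v starts -20 m/s; Δx = -20·3 + ½·8·3² = -24 m; v ends 4 m/s.
4–9 s: v starts 4 m/s; Δx = 4·5 + ½·2·5² = 45 m; v ends 14 m/s.
9–11 s: v starts 14 m/s; Δx = 14·2 + ½·9·2² = 46 m; v ends 32 m/s.
x(11) = -8 + Σ Δx = 45 m.

45 m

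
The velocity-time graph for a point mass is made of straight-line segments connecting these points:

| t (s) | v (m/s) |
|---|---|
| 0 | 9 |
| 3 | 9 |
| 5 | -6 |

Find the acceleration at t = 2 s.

Acceleration is the slope of the v-t graph on 0–3 s: (9 − 9)/(3 − 0) = 0 m/s².

0 m/s²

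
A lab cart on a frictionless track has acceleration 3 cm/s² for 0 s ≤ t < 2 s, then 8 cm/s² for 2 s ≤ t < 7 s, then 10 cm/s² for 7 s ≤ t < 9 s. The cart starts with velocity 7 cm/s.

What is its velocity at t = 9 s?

Δv equals the area under the a-t graph; then v = v₀ + Δv.
0–2 s: 3 × 2 = 6 cm/s
2–7 s: 8 × 5 = 40 cm/s
7–9 s: 10 × 2 = 20 cm/s
Δv = 66 cm/s, so v(9) = 7 + (66) = 73 cm/s.

73 cm/s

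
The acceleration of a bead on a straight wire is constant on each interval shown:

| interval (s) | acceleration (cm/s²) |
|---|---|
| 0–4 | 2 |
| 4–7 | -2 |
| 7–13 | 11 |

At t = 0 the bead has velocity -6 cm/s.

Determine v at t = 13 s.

62 cm/s

Δv equals the area under the a-t graph; then v = v₀ + Δv.
0–4 s: 2 × 4 = 8 cm/s
4–7 s: -2 × 3 = -6 cm/s
7–13 s: 11 × 6 = 66 cm/s
Δv = 68 cm/s, so v(13) = -6 + (68) = 62 cm/s.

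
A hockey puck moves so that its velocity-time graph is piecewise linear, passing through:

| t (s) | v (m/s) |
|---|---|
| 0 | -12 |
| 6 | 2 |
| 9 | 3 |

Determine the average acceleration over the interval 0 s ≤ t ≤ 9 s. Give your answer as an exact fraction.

5/3 m/s²

Average acceleration = Δv/Δt = (3 − -12)/(9 − 0) = 5/3 m/s².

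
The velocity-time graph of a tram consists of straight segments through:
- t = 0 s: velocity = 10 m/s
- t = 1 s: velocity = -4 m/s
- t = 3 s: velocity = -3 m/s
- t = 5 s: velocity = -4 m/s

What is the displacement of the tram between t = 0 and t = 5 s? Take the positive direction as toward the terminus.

Displacement is the signed area under the v-t curve.
0–1 s: ½(10 + -4)(1) = 3 m
1–3 s: ½(-4 + -3)(2) = -7 m
3–5 s: ½(-3 + -4)(2) = -7 m
Net displacement = -11 m

-11 m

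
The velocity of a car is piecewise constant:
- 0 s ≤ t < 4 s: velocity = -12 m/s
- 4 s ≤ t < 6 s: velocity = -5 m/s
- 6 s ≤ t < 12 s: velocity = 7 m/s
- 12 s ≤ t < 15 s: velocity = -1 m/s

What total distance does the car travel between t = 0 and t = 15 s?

Distance (not displacement) is the total path length: add the absolute areas under v-t.
0–4 s: |-12| × 4 = 48 m
4–6 s: |-5| × 2 = 10 m
6–12 s: |7| × 6 = 42 m
12–15 s: |-1| × 3 = 3 m
Total distance = 103 m

103 m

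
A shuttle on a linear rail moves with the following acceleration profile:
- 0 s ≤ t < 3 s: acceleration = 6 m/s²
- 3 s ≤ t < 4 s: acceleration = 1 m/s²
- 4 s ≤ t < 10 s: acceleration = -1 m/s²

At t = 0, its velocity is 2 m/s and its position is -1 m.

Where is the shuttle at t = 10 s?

160.5 m

On each constant-a segment, Δv = aΔt and Δx = v₀Δt + ½aΔt²; chain segment to segment.
0–3 s: v starts 2 m/s; Δx = 2·3 + ½·6·3² = 33 m; v ends 20 m/s.
3–4 s: v starts 20 m/s; Δx = 20·1 + ½·1·1² = 20.5 m; v ends 21 m/s.
4–10 s: v starts 21 m/s; Δx = 21·6 + ½·-1·6² = 108 m; v ends 15 m/s.
x(10) = -1 + Σ Δx = 160.5 m.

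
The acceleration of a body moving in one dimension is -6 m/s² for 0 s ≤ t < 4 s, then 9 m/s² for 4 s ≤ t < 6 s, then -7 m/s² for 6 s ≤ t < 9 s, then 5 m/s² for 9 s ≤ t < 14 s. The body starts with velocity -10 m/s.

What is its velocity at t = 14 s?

Δv equals the area under the a-t graph; then v = v₀ + Δv.
0–4 s: -6 × 4 = -24 m/s
4–6 s: 9 × 2 = 18 m/s
6–9 s: -7 × 3 = -21 m/s
9–14 s: 5 × 5 = 25 m/s
Δv = -2 m/s, so v(14) = -10 + (-2) = -12 m/s.

-12 m/s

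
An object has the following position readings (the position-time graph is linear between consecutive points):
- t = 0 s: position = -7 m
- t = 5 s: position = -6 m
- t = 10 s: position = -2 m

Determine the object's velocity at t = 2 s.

0.2 m/s

Velocity is the slope of the x-t graph on 0–5 s: (-6 − -7)/(5 − 0) = 0.2 m/s.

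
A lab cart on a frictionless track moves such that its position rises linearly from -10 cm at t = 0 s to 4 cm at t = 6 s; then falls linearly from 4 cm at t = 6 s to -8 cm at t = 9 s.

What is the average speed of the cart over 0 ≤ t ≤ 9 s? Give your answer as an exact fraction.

Average speed = (total path length)/(elapsed time); on a piecewise-linear x-t graph the path length is Σ|Δx|.
0–6 s: |Δx| = |4 − -10| = 14 cm
6–9 s: |Δx| = |-8 − 4| = 12 cm
Total path = 26 cm; average speed = 26/9 = 26/9 cm/s.

26/9 cm/s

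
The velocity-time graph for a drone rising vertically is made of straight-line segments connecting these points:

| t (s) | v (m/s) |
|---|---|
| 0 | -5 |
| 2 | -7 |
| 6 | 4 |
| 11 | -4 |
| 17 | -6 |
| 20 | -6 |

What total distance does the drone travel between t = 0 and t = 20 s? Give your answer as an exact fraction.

Distance (not displacement) is the total path length: add the absolute areas under v-t.
0–2 s: |½(-5 + -7)(2)| = 12 m
2–6 s: v = 0 at t = 50/11 s; triangle areas 98/11 + 32/11 = 130/11 m
6–11 s: v = 0 at t = 8.5 s; triangle areas 5 + 5 = 10 m
11–17 s: |½(-4 + -6)(6)| = 30 m
17–20 s: |-6| × 3 = 18 m
Total distance = 900/11 m

900/11 m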